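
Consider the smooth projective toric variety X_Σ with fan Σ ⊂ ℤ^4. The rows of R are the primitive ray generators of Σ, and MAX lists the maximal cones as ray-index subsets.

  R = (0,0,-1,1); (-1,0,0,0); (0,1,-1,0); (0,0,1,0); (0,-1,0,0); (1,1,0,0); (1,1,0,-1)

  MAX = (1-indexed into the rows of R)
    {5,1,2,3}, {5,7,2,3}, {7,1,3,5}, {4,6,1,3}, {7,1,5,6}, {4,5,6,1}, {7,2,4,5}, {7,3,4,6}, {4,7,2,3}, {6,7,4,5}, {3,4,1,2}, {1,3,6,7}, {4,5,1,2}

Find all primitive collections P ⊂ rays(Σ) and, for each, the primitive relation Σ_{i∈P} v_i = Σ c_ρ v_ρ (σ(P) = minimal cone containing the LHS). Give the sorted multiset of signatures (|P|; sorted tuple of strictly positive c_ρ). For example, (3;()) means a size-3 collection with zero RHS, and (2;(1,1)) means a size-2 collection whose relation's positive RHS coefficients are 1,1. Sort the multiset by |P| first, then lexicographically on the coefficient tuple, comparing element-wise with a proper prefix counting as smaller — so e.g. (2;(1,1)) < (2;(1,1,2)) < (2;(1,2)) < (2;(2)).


5 collections generate NE(X_Σ); each relation:

  • {2,6}:  v_{2} + v_{6} = v_{3} + v_{4}  ⟹  sig = (2;(1,1))
  • {3,4,5}:  v_{3} + v_{4} + v_{5} = 0  ⟹  sig = (3;())
  • {1,2,7}:  v_{1} + v_{2} + v_{7} = v_{3}  ⟹  sig = (3;(1))
  • {1,4,7}:  v_{1} + v_{4} + v_{7} = v_{6}  ⟹  sig = (3;(1))
  • {3,5,6}:  v_{3} + v_{5} + v_{6} = v_{1} + v_{7}  ⟹  sig = (3;(1,1))

Sorted signature multiset PRS(X):
{ (2;(1,1)),  (3;()),  (3;(1)) ×2,  (3;(1,1)) }


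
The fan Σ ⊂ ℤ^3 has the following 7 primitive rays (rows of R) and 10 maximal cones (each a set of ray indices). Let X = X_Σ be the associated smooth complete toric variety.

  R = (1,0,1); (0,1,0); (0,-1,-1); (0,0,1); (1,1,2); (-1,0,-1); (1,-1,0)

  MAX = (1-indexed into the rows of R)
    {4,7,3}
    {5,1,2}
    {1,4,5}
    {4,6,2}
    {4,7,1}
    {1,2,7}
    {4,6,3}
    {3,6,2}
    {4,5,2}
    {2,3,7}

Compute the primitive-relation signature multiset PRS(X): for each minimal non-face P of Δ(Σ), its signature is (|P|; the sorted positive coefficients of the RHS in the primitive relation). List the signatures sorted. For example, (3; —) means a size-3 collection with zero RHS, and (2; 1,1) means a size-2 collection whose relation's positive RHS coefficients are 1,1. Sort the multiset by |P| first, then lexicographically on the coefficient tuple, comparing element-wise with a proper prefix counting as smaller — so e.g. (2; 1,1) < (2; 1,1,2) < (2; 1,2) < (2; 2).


|primitive collections| = 9. Relations:

  P = {1,6}:  v_{1} + v_{6} = 0 ; sig = (2; —)
  P = {1,3}:  v_{1} + v_{3} = v_{7} ; sig = (2; 1)
  P = {3,5}:  v_{3} + v_{5} = v_{1} ; sig = (2; 1)
  P = {6,7}:  v_{6} + v_{7} = v_{3} ; sig = (2; 1)
  P = {5,6}:  v_{5} + v_{6} = v_{2} + v_{4} ; sig = (2; 1,1)
  P = {5,7}:  v_{5} + v_{7} = 2·v_{1} ; sig = (2; 2)
  P = {2,3,4}:  v_{2} + v_{3} + v_{4} = 0 ; sig = (3; —)
  P = {1,2,4}:  v_{1} + v_{2} + v_{4} = v_{5} ; sig = (3; 1)
  P = {2,4,7}:  v_{2} + v_{4} + v_{7} = v_{1} ; sig = (3; 1)

so the primitive-relation signature multiset is
    (2; —)
    (2; 1)
    (2; 1)
    (2; 1)
    (2; 1,1)
    (2; 2)
    (3; —)
    (3; 1)
    (3; 1)


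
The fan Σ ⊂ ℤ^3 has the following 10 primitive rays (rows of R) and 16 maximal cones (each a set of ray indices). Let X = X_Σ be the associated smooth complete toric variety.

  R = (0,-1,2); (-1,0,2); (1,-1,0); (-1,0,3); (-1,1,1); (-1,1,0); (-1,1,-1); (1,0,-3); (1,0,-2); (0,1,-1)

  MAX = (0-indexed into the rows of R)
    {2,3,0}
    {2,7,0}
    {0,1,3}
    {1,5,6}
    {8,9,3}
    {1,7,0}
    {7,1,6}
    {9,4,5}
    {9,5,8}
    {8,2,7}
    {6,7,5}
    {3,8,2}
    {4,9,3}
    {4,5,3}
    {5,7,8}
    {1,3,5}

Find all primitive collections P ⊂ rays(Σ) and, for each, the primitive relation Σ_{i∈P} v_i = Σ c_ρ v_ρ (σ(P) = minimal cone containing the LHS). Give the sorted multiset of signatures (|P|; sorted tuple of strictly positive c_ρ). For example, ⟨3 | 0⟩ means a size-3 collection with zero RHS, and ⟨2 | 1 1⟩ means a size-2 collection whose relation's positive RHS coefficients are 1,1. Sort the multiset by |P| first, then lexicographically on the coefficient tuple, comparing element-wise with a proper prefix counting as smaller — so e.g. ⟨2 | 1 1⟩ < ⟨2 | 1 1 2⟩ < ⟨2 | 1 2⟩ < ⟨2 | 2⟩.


The 24 primitive collections of Σ (r=10, n=3):

  • {1,8}:  v_{1} + v_{8} = 0  →  sig = ⟨2 | 0⟩
  • {2,5}:  v_{2} + v_{5} = 0  →  sig = ⟨2 | 0⟩
  • {3,7}:  v_{3} + v_{7} = 0  →  sig = ⟨2 | 0⟩
  • {0,4}:  v_{0} + v_{4} = v_{3}  →  sig = ⟨2 | 1⟩
  • {0,5}:  v_{0} + v_{5} = v_{1}  →  sig = ⟨2 | 1⟩
  • {0,8}:  v_{0} + v_{8} = v_{2}  →  sig = ⟨2 | 1⟩
  • {1,2}:  v_{1} + v_{2} = v_{0}  →  sig = ⟨2 | 1⟩
  • {1,9}:  v_{1} + v_{9} = v_{4}  →  sig = ⟨2 | 1⟩
  • {4,8}:  v_{4} + v_{8} = v_{9}  →  sig = ⟨2 | 1⟩
  • {0,9}:  v_{0} + v_{9} = v_{3} + v_{8}  →  sig = ⟨2 | 1 1⟩
  • {1,4}:  v_{1} + v_{4} = v_{3} + v_{5}  →  sig = ⟨2 | 1 1⟩
  • {2,4}:  v_{2} + v_{4} = v_{3} + v_{8}  →  sig = ⟨2 | 1 1⟩
  • {2,6}:  v_{2} + v_{6} = v_{1} + v_{7}  →  sig = ⟨2 | 1 1⟩
  • {3,6}:  v_{3} + v_{6} = v_{1} + v_{5}  →  sig = ⟨2 | 1 1⟩
  • {4,7}:  v_{4} + v_{7} = v_{5} + v_{8}  →  sig = ⟨2 | 1 1⟩
  • {6,8}:  v_{6} + v_{8} = v_{5} + v_{7}  →  sig = ⟨2 | 1 1⟩
  • {0,6}:  v_{0} + v_{6} = 2·v_{1} + v_{7}  →  sig = ⟨2 | 1 2⟩
  • {2,9}:  v_{2} + v_{9} = v_{3} + 2·v_{8}  →  sig = ⟨2 | 1 2⟩
  • {6,9}:  v_{6} + v_{9} = 2·v_{5} + v_{8}  →  sig = ⟨2 | 1 2⟩
  • {7,9}:  v_{7} + v_{9} = v_{5} + 2·v_{8}  →  sig = ⟨2 | 1 2⟩
  • {4,6}:  v_{4} + v_{6} = 2·v_{5}  →  sig = ⟨2 | 2⟩
  • {1,5,7}:  v_{1} + v_{5} + v_{7} = v_{6}  →  sig = ⟨3 | 1⟩
  • {3,5,8}:  v_{3} + v_{5} + v_{8} = v_{4}  →  sig = ⟨3 | 1⟩
  • {3,5,9}:  v_{3} + v_{5} + v_{9} = 2·v_{4}  →  sig = ⟨3 | 2⟩

Hence PRS(X_Σ) =
    |P|=2: 21 collections, coeffs (), (), (), (1), (1), (1), (1), (1), (1), (1,1), (1,1), (1,1), (1,1), (1,1), (1,1), (1,1), (1,2), (1,2), (1,2), (1,2), (2)
    |P|=3: 3 collections, coeffs (1), (1), (2)


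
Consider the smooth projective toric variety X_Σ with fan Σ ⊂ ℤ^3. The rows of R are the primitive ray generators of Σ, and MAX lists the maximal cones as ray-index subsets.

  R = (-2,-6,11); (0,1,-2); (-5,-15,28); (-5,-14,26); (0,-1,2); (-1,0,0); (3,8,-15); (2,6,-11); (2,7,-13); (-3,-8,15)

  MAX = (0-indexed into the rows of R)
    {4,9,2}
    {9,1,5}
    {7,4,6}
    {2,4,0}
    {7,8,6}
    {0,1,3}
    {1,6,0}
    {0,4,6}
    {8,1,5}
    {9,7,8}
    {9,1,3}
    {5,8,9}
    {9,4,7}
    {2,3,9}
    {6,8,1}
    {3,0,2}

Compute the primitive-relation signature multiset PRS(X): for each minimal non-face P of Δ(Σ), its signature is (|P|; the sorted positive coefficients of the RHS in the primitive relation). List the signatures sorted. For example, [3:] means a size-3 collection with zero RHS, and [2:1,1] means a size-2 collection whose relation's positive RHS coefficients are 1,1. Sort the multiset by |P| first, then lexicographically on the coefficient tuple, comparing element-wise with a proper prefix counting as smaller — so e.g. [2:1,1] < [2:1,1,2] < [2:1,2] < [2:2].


22 minimal non-faces of Δ(Σ) (on 10 rays):

  {0,7}:  v_{0} + v_{7} = 0 — sig = [2:]
  {1,4}:  v_{1} + v_{4} = 0 — sig = [2:]
  {6,9}:  v_{6} + v_{9} = 0 — sig = [2:]
  {0,8}:  v_{0} + v_{8} = v_{1} — sig = [2:1]
  {0,9}:  v_{0} + v_{9} = v_{3} — sig = [2:1]
  {1,2}:  v_{1} + v_{2} = v_{3} — sig = [2:1]
  {1,7}:  v_{1} + v_{7} = v_{8} — sig = [2:1]
  {2,8}:  v_{2} + v_{8} = v_{9} — sig = [2:1]
  {3,4}:  v_{3} + v_{4} = v_{2} — sig = [2:1]
  {3,6}:  v_{3} + v_{6} = v_{0} — sig = [2:1]
  {3,7}:  v_{3} + v_{7} = v_{9} — sig = [2:1]
  {4,8}:  v_{4} + v_{8} = v_{7} — sig = [2:1]
  {2,6}:  v_{2} + v_{6} = v_{0} + v_{4} — sig = [2:1,1]
  {2,7}:  v_{2} + v_{7} = v_{4} + v_{9} — sig = [2:1,1]
  {3,8}:  v_{3} + v_{8} = v_{1} + v_{9} — sig = [2:1,1]
  {4,5}:  v_{4} + v_{5} = v_{8} + v_{9} — sig = [2:1,1]
  {5,6}:  v_{5} + v_{6} = v_{1} + v_{8} — sig = [2:1,1]
  {0,5}:  v_{0} + v_{5} = 2·v_{1} + v_{9} — sig = [2:1,2]
  {2,5}:  v_{2} + v_{5} = v_{1} + 2·v_{9} — sig = [2:1,2]
  {5,7}:  v_{5} + v_{7} = 2·v_{8} + v_{9} — sig = [2:1,2]
  {3,5}:  v_{3} + v_{5} = 2·v_{1} + 2·v_{9} — sig = [2:2,2]
  {1,8,9}:  v_{1} + v_{8} + v_{9} = v_{5} — sig = [3:1]

Sorted signature multiset PRS(X):
[[2:], [2:], [2:], [2:1], [2:1], [2:1], [2:1], [2:1], [2:1], [2:1], [2:1], [2:1], [2:1,1], [2:1,1], [2:1,1], [2:1,1], [2:1,1], [2:1,2], [2:1,2], [2:1,2], [2:2,2], [3:1]]


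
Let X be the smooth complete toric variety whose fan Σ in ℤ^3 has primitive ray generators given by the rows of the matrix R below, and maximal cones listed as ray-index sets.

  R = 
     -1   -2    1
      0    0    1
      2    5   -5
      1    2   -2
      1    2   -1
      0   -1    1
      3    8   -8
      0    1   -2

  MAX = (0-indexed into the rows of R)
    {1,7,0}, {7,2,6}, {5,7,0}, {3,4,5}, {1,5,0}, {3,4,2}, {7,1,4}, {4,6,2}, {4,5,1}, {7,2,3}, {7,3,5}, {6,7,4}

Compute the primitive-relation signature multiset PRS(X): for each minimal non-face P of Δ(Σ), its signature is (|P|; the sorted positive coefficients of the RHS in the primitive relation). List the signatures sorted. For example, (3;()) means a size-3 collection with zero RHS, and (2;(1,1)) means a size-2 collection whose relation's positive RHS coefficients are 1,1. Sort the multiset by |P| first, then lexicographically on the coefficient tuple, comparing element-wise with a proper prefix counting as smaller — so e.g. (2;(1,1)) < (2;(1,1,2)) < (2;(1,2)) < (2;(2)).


|primitive collections| = 14. Relations:

  P={0,4}:  v_{0} + v_{4} = 0 ; sig = (2;())
  P={1,3}:  v_{1} + v_{3} = v_{4} ; sig = (2;(1))
  P={0,2}:  v_{0} + v_{2} = v_{3} + v_{7} ; sig = (2;(1,1))
  P={0,3}:  v_{0} + v_{3} = v_{5} + v_{7} ; sig = (2;(1,1))
  P={0,6}:  v_{0} + v_{6} = v_{2} + v_{7} ; sig = (2;(1,1))
  P={5,6}:  v_{5} + v_{6} = v_{2} + v_{3} ; sig = (2;(1,1))
  P={1,2}:  v_{1} + v_{2} = 2·v_{4} + v_{7} ; sig = (2;(1,2))
  P={2,5}:  v_{2} + v_{5} = 2·v_{3} ; sig = (2;(2))
  P={3,6}:  v_{3} + v_{6} = 2·v_{2} ; sig = (2;(2))
  P={1,6}:  v_{1} + v_{6} = 3·v_{4} + 2·v_{7} ; sig = (2;(2,3))
  P={1,5,7}:  v_{1} + v_{5} + v_{7} = 0 ; sig = (3;())
  P={2,4,7}:  v_{2} + v_{4} + v_{7} = v_{6} ; sig = (3;(1))
  P={3,4,7}:  v_{3} + v_{4} + v_{7} = v_{2} ; sig = (3;(1))
  P={4,5,7}:  v_{4} + v_{5} + v_{7} = v_{3} ; sig = (3;(1))

Hence PRS(X_Σ) =
    |P|=2: 10 collections, coeffs (), (1), (1,1), (1,1), (1,1), (1,1), (1,2), (2), (2), (2,3)
    |P|=3: 4 collections, coeffs (), (1), (1), (1)


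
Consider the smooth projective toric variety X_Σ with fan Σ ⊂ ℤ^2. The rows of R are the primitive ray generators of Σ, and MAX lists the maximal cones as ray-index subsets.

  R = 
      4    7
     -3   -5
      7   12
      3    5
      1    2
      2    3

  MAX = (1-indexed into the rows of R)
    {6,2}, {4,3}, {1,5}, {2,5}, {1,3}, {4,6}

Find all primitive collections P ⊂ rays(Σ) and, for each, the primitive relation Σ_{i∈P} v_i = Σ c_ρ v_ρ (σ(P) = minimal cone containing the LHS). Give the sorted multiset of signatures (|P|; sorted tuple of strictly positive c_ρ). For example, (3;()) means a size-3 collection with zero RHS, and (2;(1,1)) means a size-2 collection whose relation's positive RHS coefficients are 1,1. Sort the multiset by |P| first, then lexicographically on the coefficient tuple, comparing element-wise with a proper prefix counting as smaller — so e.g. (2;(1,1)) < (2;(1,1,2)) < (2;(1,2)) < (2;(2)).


Σ has 9 primitive collections:

  P = {2,4}:  v_{2} + v_{4} = 0  so sig = (2;())
  P = {1,2}:  v_{1} + v_{2} = v_{5}  so sig = (2;(1))
  P = {1,4}:  v_{1} + v_{4} = v_{3}  so sig = (2;(1))
  P = {2,3}:  v_{2} + v_{3} = v_{1}  so sig = (2;(1))
  P = {4,5}:  v_{4} + v_{5} = v_{1}  so sig = (2;(1))
  P = {5,6}:  v_{5} + v_{6} = v_{4}  so sig = (2;(1))
  P = {1,6}:  v_{1} + v_{6} = 2·v_{4}  so sig = (2;(2))
  P = {3,5}:  v_{3} + v_{5} = 2·v_{1}  so sig = (2;(2))
  P = {3,6}:  v_{3} + v_{6} = 3·v_{4}  so sig = (2;(3))

Hence PRS(X_Σ) =
    (2;())
    (2;(1))
    (2;(1))
    (2;(1))
    (2;(1))
    (2;(1))
    (2;(2))
    (2;(2))
    (2;(3))


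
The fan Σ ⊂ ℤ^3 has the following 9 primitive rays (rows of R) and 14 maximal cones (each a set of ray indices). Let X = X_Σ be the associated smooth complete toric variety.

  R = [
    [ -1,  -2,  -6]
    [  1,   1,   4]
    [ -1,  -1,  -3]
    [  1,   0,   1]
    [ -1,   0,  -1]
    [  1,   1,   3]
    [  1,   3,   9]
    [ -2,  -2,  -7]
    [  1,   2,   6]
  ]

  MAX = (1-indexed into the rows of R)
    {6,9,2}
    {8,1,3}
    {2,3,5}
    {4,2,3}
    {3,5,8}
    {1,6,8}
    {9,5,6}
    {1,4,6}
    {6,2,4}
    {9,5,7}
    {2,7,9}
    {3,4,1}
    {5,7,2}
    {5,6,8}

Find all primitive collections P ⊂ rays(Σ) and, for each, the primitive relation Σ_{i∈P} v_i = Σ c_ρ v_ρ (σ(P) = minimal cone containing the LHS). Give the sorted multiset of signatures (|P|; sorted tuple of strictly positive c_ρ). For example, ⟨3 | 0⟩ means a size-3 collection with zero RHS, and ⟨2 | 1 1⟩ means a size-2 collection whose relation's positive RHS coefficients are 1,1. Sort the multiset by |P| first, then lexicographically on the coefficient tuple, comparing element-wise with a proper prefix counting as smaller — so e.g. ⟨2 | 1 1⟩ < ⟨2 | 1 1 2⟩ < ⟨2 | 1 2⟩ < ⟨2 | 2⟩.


|primitive collections| = 17. Relations:

  P = {1,9}:  v_{1} + v_{9} = 0  →  sig = ⟨2 | 0⟩
  P = {3,6}:  v_{3} + v_{6} = 0  →  sig = ⟨2 | 0⟩
  P = {4,5}:  v_{4} + v_{5} = 0  →  sig = ⟨2 | 0⟩
  P = {1,5}:  v_{1} + v_{5} = v_{8}  →  sig = ⟨2 | 1⟩
  P = {2,8}:  v_{2} + v_{8} = v_{3}  →  sig = ⟨2 | 1⟩
  P = {4,8}:  v_{4} + v_{8} = v_{1}  →  sig = ⟨2 | 1⟩
  P = {8,9}:  v_{8} + v_{9} = v_{5}  →  sig = ⟨2 | 1⟩
  P = {1,2}:  v_{1} + v_{2} = v_{3} + v_{4}  →  sig = ⟨2 | 1 1⟩
  P = {1,7}:  v_{1} + v_{7} = v_{2} + v_{5}  →  sig = ⟨2 | 1 1⟩
  P = {3,9}:  v_{3} + v_{9} = v_{2} + v_{5}  →  sig = ⟨2 | 1 1⟩
  P = {4,7}:  v_{4} + v_{7} = v_{2} + v_{9}  →  sig = ⟨2 | 1 1⟩
  P = {4,9}:  v_{4} + v_{9} = v_{2} + v_{6}  →  sig = ⟨2 | 1 1⟩
  P = {7,8}:  v_{7} + v_{8} = v_{2} + 2·v_{5}  →  sig = ⟨2 | 1 2⟩
  P = {6,7}:  v_{6} + v_{7} = 2·v_{9}  →  sig = ⟨2 | 2⟩
  P = {3,7}:  v_{3} + v_{7} = 2·v_{2} + 2·v_{5}  →  sig = ⟨2 | 2 2⟩
  P = {2,5,6}:  v_{2} + v_{5} + v_{6} = v_{9}  →  sig = ⟨3 | 1⟩
  P = {2,5,9}:  v_{2} + v_{5} + v_{9} = v_{7}  →  sig = ⟨3 | 1⟩

Signatures (|P|; sorted positive RHS coefficients), sorted:
    |P|=2: 15 collections, coeffs (), (), (), (1), (1), (1), (1), (1,1), (1,1), (1,1), (1,1), (1,1), (1,2), (2), (2,2)
    |P|=3: 2 collections, coeffs (1), (1)


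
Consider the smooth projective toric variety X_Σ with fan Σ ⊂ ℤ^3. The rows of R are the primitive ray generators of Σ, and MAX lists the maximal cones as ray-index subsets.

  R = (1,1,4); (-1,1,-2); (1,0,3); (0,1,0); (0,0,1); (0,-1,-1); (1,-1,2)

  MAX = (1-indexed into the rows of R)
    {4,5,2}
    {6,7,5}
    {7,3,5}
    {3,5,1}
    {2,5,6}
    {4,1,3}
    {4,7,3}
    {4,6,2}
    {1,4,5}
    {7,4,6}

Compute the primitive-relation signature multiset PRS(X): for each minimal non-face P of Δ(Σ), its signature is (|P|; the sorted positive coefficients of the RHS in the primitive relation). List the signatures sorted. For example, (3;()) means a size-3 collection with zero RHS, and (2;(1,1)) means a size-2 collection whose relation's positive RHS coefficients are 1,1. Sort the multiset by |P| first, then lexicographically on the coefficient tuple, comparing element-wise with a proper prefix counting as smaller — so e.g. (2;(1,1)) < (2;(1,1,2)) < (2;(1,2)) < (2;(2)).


Minimal non-faces — 9 found among 7 rays, 10 max cones:

  • {2,7}:  v_{2} + v_{7} = 0 — sig = (2;())
  • {1,6}:  v_{1} + v_{6} = v_{3} — sig = (2;(1))
  • {3,6}:  v_{3} + v_{6} = v_{7} — sig = (2;(1))
  • {2,3}:  v_{2} + v_{3} = v_{4} + v_{5} — sig = (2;(1,1))
  • {1,7}:  v_{1} + v_{7} = 2·v_{3} — sig = (2;(2))
  • {1,2}:  v_{1} + v_{2} = 2·v_{4} + 2·v_{5} — sig = (2;(2,2))
  • {4,5,6}:  v_{4} + v_{5} + v_{6} = 0 — sig = (3;())
  • {3,4,5}:  v_{3} + v_{4} + v_{5} = v_{1} — sig = (3;(1))
  • {4,5,7}:  v_{4} + v_{5} + v_{7} = v_{3} — sig = (3;(1))

so the primitive-relation signature multiset is
{ (2;()),  (2;(1)) ×2,  (2;(1,1)),  (2;(2)),  (2;(2,2)),  (3;()),  (3;(1)) ×2 }


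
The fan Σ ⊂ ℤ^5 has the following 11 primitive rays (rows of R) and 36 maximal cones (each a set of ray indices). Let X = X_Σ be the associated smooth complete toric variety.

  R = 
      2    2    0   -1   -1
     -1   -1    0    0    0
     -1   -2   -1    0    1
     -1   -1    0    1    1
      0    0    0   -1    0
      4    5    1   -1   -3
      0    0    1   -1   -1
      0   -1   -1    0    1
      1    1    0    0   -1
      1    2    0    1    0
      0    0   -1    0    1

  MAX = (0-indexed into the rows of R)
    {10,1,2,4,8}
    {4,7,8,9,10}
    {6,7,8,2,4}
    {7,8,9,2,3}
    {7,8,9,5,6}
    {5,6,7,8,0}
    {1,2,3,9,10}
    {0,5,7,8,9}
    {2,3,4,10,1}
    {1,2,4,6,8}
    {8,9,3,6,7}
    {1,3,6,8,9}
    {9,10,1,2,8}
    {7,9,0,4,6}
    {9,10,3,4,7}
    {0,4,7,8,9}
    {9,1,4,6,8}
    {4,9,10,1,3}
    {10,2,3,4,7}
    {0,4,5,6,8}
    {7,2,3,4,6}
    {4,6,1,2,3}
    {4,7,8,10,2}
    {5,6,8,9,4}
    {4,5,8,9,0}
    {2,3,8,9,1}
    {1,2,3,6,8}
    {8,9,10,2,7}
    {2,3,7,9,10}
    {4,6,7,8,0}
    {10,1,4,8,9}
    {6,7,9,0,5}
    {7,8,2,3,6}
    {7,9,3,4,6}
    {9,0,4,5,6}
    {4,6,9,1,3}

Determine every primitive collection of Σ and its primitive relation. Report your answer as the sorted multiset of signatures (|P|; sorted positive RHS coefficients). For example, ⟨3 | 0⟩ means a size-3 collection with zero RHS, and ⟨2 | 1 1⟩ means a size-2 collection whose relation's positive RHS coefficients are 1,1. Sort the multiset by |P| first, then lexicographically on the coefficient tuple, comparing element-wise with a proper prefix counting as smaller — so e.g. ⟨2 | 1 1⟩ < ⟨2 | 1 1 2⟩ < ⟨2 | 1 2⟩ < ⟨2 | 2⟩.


Σ has 17 primitive collections:

  {1,7}:  v_{1} + v_{7} = v_{2} ; sig = ⟨2 | 1⟩
  {6,10}:  v_{6} + v_{10} = v_{4} ; sig = ⟨2 | 1⟩
  {0,1}:  v_{0} + v_{1} = v_{4} + v_{8} ; sig = ⟨2 | 1 1⟩
  {2,5}:  v_{2} + v_{5} = v_{0} + v_{8} ; sig = ⟨2 | 1 1⟩
  {0,2}:  v_{0} + v_{2} = v_{4} + v_{7} + v_{8} ; sig = ⟨2 | 1 1 1⟩
  {0,3}:  v_{0} + v_{3} = v_{6} + v_{7} + v_{9} ; sig = ⟨2 | 1 1 1⟩
  {5,10}:  v_{5} + v_{10} = v_{0} + v_{4} + v_{8} + v_{9} ; sig = ⟨2 | 1 1 1 1⟩
  {0,10}:  v_{0} + v_{10} = 2·v_{4} + v_{7} + v_{8} + v_{9} ; sig = ⟨2 | 1 1 1 2⟩
  {1,5}:  v_{1} + v_{5} = v_{4} + v_{6} + 2·v_{8} + v_{9} ; sig = ⟨2 | 1 1 1 2⟩
  {3,5}:  v_{3} + v_{5} = 2·v_{6} + v_{7} + v_{8} + 2·v_{9} ; sig = ⟨2 | 1 1 2 2⟩
  {2,6,9}:  v_{2} + v_{6} + v_{9} = 0 ; sig = ⟨3 | 0⟩
  {3,4,8}:  v_{3} + v_{4} + v_{8} = 0 ; sig = ⟨3 | 0⟩
  {2,4,9}:  v_{2} + v_{4} + v_{9} = v_{10} ; sig = ⟨3 | 1⟩
  {3,8,10}:  v_{3} + v_{8} + v_{10} = v_{2} + v_{9} ; sig = ⟨3 | 1 1⟩
  {4,5,7}:  v_{4} + v_{5} + v_{7} = 2·v_{0} ; sig = ⟨3 | 2⟩
  {0,6,8,9}:  v_{0} + v_{6} + v_{8} + v_{9} = v_{5} ; sig = ⟨4 | 1⟩
  {4,6,7,8,9}:  v_{4} + v_{6} + v_{7} + v_{8} + v_{9} = v_{0} ; sig = ⟨5 | 1⟩

so the primitive-relation signature multiset is
    ⟨2 | 1⟩
    ⟨2 | 1⟩
    ⟨2 | 1 1⟩
    ⟨2 | 1 1⟩
    ⟨2 | 1 1 1⟩
    ⟨2 | 1 1 1⟩
    ⟨2 | 1 1 1 1⟩
    ⟨2 | 1 1 1 2⟩
    ⟨2 | 1 1 1 2⟩
    ⟨2 | 1 1 2 2⟩
    ⟨3 | 0⟩
    ⟨3 | 0⟩
    ⟨3 | 1⟩
    ⟨3 | 1 1⟩
    ⟨3 | 2⟩
    ⟨4 | 1⟩
    ⟨5 | 1⟩


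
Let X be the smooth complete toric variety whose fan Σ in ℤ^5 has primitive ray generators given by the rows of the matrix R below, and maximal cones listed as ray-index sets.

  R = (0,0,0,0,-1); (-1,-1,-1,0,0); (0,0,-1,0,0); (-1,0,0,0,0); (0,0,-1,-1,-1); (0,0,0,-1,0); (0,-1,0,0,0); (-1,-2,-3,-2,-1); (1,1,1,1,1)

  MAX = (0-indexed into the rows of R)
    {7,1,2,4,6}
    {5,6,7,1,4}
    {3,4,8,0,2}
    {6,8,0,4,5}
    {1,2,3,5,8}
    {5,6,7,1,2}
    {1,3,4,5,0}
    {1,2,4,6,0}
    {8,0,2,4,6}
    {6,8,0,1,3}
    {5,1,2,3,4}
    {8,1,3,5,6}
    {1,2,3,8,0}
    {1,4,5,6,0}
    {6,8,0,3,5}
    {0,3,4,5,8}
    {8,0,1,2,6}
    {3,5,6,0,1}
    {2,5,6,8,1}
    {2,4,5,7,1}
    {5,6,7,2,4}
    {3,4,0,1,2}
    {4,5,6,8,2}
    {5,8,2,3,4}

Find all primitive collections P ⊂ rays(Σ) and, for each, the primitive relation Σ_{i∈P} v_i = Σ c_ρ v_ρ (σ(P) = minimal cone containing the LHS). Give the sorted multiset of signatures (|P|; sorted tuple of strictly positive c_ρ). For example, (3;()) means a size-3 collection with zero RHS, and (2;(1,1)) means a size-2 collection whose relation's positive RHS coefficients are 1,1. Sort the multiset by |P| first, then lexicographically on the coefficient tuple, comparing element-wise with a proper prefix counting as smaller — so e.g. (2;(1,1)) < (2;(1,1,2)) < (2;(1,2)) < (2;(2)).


9 minimal non-faces of Δ(Σ) (on 9 rays):

  • {0,7}:  v_{0} + v_{7} = v_{1} + 2·v_{4} + v_{6} — sig = (2;(1,1,2))
  • {3,7}:  v_{3} + v_{7} = 2·v_{1} + v_{4} + v_{5} — sig = (2;(1,1,2))
  • {7,8}:  v_{7} + v_{8} = 2·v_{2} + v_{5} + v_{6} — sig = (2;(1,1,2))
  • {0,2,5}:  v_{0} + v_{2} + v_{5} = v_{4} — sig = (3;(1))
  • {1,4,8}:  v_{1} + v_{4} + v_{8} = v_{2} — sig = (3;(1))
  • {2,3,6}:  v_{2} + v_{3} + v_{6} = v_{1} — sig = (3;(1))
  • {3,4,6}:  v_{3} + v_{4} + v_{6} = v_{0} + v_{1} + v_{5} — sig = (3;(1,1,1))
  • {0,1,5,8}:  v_{0} + v_{1} + v_{5} + v_{8} = 0 — sig = (4;())
  • {1,2,4,5,6}:  v_{1} + v_{2} + v_{4} + v_{5} + v_{6} = v_{7} — sig = (5;(1))

so the primitive-relation signature multiset is
{ (2;(1,1,2)) ×3,  (3;(1)) ×3,  (3;(1,1,1)),  (4;()),  (5;(1)) }


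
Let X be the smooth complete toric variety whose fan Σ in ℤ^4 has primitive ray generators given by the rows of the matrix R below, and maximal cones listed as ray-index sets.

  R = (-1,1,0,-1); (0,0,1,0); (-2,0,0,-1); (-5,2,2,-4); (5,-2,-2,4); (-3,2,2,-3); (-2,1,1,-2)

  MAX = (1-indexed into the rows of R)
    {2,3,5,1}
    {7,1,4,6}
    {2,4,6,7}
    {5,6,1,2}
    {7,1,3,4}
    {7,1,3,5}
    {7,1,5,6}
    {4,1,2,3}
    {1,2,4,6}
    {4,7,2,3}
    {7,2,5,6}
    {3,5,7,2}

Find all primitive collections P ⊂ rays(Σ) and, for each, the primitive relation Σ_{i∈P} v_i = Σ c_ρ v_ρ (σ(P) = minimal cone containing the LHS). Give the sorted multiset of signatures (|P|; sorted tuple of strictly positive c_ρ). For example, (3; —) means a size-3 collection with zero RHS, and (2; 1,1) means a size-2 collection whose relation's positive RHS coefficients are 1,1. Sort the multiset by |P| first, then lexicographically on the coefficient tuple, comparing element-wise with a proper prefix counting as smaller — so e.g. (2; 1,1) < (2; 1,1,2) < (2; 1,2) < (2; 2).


|primitive collections| = 3. Relations:

  • {4,5}:  v_{4} + v_{5} = 0  →  sig = (2; —)
  • {3,6}:  v_{3} + v_{6} = v_{4}  →  sig = (2; 1)
  • {1,2,7}:  v_{1} + v_{2} + v_{7} = v_{6}  →  sig = (3; 1)

so the primitive-relation signature multiset is
[(2; —), (2; 1), (3; 1)]


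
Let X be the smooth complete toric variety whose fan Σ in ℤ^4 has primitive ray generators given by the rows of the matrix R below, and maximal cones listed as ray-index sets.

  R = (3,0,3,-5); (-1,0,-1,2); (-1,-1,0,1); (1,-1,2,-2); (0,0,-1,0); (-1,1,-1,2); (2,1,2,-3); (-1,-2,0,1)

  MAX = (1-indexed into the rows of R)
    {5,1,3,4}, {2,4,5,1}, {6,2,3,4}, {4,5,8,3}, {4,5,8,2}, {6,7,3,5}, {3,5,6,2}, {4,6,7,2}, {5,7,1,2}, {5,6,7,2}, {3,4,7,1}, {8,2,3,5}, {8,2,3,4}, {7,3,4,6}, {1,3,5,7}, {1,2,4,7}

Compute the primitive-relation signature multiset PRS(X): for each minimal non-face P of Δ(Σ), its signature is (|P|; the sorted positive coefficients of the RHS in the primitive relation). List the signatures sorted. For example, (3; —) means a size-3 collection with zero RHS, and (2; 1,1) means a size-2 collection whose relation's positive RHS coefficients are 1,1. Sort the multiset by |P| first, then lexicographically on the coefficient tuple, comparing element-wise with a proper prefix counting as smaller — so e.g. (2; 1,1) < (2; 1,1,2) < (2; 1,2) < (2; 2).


9 collections generate NE(X_Σ); each relation:

  • {1,6}:  v_{1} + v_{6} = v_{7} ; sig = (2; 1)
  • {7,8}:  v_{7} + v_{8} = v_{4} ; sig = (2; 1)
  • {6,8}:  v_{6} + v_{8} = v_{2} + v_{3} ; sig = (2; 1,1)
  • {1,8}:  v_{1} + v_{8} = 2·v_{4} + v_{5} ; sig = (2; 1,2)
  • {4,5,6}:  v_{4} + v_{5} + v_{6} = 0 ; sig = (3; —)
  • {1,2,3}:  v_{1} + v_{2} + v_{3} = v_{4} ; sig = (3; 1)
  • {4,5,7}:  v_{4} + v_{5} + v_{7} = v_{1} ; sig = (3; 1)
  • {2,3,7}:  v_{2} + v_{3} + v_{7} = v_{4} + v_{6} ; sig = (3; 1,1)
  • {2,3,4,5}:  v_{2} + v_{3} + v_{4} + v_{5} = v_{8} ; sig = (4; 1)

Signatures (|P|; sorted positive RHS coefficients), sorted:
    (2; 1)
    (2; 1)
    (2; 1,1)
    (2; 1,2)
    (3; —)
    (3; 1)
    (3; 1)
    (3; 1,1)
    (4; 1)


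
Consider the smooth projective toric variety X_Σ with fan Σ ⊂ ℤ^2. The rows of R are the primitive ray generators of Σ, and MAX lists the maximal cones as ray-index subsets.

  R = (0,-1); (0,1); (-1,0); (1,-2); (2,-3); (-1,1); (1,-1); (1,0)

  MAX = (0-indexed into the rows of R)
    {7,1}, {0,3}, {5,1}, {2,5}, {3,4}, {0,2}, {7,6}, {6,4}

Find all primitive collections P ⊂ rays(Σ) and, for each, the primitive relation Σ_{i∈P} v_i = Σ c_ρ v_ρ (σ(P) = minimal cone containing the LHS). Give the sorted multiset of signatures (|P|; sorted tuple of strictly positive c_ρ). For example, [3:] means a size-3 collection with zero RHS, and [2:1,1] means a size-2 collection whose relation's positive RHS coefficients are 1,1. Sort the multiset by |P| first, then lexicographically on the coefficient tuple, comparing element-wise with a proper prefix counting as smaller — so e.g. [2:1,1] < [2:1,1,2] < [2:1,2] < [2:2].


Σ has 20 primitive collections:

  P={0,1}:  v_{0} + v_{1} = 0 ; sig = [2:]
  P={2,7}:  v_{2} + v_{7} = 0 ; sig = [2:]
  P={5,6}:  v_{5} + v_{6} = 0 ; sig = [2:]
  P={0,5}:  v_{0} + v_{5} = v_{2} ; sig = [2:1]
  P={0,6}:  v_{0} + v_{6} = v_{3} ; sig = [2:1]
  P={0,7}:  v_{0} + v_{7} = v_{6} ; sig = [2:1]
  P={1,2}:  v_{1} + v_{2} = v_{5} ; sig = [2:1]
  P={1,3}:  v_{1} + v_{3} = v_{6} ; sig = [2:1]
  P={1,6}:  v_{1} + v_{6} = v_{7} ; sig = [2:1]
  P={2,6}:  v_{2} + v_{6} = v_{0} ; sig = [2:1]
  P={3,5}:  v_{3} + v_{5} = v_{0} ; sig = [2:1]
  P={3,6}:  v_{3} + v_{6} = v_{4} ; sig = [2:1]
  P={4,5}:  v_{4} + v_{5} = v_{3} ; sig = [2:1]
  P={5,7}:  v_{5} + v_{7} = v_{1} ; sig = [2:1]
  P={2,4}:  v_{2} + v_{4} = v_{0} + v_{3} ; sig = [2:1,1]
  P={0,4}:  v_{0} + v_{4} = 2·v_{3} ; sig = [2:2]
  P={1,4}:  v_{1} + v_{4} = 2·v_{6} ; sig = [2:2]
  P={2,3}:  v_{2} + v_{3} = 2·v_{0} ; sig = [2:2]
  P={3,7}:  v_{3} + v_{7} = 2·v_{6} ; sig = [2:2]
  P={4,7}:  v_{4} + v_{7} = 3·v_{6} ; sig = [2:3]

Sorted signature multiset PRS(X):
    [2:]
    [2:]
    [2:]
    [2:1]
    [2:1]
    [2:1]
    [2:1]
    [2:1]
    [2:1]
    [2:1]
    [2:1]
    [2:1]
    [2:1]
    [2:1]
    [2:1,1]
    [2:2]
    [2:2]
    [2:2]
    [2:2]
    [2:3]


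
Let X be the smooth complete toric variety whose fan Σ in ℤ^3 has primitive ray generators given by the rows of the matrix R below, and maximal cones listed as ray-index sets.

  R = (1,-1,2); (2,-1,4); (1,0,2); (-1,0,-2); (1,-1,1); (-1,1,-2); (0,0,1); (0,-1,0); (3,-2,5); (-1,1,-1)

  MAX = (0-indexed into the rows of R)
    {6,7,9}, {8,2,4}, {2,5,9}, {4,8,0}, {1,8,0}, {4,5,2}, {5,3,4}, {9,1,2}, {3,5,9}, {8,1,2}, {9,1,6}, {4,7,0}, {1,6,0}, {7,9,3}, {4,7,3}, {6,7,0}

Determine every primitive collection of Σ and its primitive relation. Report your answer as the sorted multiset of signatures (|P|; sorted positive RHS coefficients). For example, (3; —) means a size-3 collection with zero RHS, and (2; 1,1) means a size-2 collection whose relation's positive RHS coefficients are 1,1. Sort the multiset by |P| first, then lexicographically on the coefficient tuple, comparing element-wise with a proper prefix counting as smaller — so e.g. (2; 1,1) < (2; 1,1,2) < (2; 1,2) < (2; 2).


Δ(Σ) — 10 vertices, 21 min non-faces:

  P={0,5}:  v_{0} + v_{5} = 0  ⇒ sig = (2; —)
  P={2,3}:  v_{2} + v_{3} = 0  ⇒ sig = (2; —)
  P={4,9}:  v_{4} + v_{9} = 0  ⇒ sig = (2; —)
  P={0,2}:  v_{0} + v_{2} = v_{1}  ⇒ sig = (2; 1)
  P={0,3}:  v_{0} + v_{3} = v_{7}  ⇒ sig = (2; 1)
  P={0,9}:  v_{0} + v_{9} = v_{6}  ⇒ sig = (2; 1)
  P={1,3}:  v_{1} + v_{3} = v_{0}  ⇒ sig = (2; 1)
  P={1,4}:  v_{1} + v_{4} = v_{8}  ⇒ sig = (2; 1)
  P={1,5}:  v_{1} + v_{5} = v_{2}  ⇒ sig = (2; 1)
  P={2,7}:  v_{2} + v_{7} = v_{0}  ⇒ sig = (2; 1)
  P={4,6}:  v_{4} + v_{6} = v_{0}  ⇒ sig = (2; 1)
  P={5,6}:  v_{5} + v_{6} = v_{9}  ⇒ sig = (2; 1)
  P={5,7}:  v_{5} + v_{7} = v_{3}  ⇒ sig = (2; 1)
  P={8,9}:  v_{8} + v_{9} = v_{1}  ⇒ sig = (2; 1)
  P={2,6}:  v_{2} + v_{6} = v_{1} + v_{9}  ⇒ sig = (2; 1,1)
  P={3,6}:  v_{3} + v_{6} = v_{7} + v_{9}  ⇒ sig = (2; 1,1)
  P={3,8}:  v_{3} + v_{8} = v_{0} + v_{4}  ⇒ sig = (2; 1,1)
  P={5,8}:  v_{5} + v_{8} = v_{2} + v_{4}  ⇒ sig = (2; 1,1)
  P={6,8}:  v_{6} + v_{8} = v_{0} + v_{1}  ⇒ sig = (2; 1,1)
  P={7,8}:  v_{7} + v_{8} = 2·v_{0} + v_{4}  ⇒ sig = (2; 1,2)
  P={1,7}:  v_{1} + v_{7} = 2·v_{0}  ⇒ sig = (2; 2)

Sorted signature multiset PRS(X):
    (2; —)
    (2; —)
    (2; —)
    (2; 1)
    (2; 1)
    (2; 1)
    (2; 1)
    (2; 1)
    (2; 1)
    (2; 1)
    (2; 1)
    (2; 1)
    (2; 1)
    (2; 1)
    (2; 1,1)
    (2; 1,1)
    (2; 1,1)
    (2; 1,1)
    (2; 1,1)
    (2; 1,2)
    (2; 2)


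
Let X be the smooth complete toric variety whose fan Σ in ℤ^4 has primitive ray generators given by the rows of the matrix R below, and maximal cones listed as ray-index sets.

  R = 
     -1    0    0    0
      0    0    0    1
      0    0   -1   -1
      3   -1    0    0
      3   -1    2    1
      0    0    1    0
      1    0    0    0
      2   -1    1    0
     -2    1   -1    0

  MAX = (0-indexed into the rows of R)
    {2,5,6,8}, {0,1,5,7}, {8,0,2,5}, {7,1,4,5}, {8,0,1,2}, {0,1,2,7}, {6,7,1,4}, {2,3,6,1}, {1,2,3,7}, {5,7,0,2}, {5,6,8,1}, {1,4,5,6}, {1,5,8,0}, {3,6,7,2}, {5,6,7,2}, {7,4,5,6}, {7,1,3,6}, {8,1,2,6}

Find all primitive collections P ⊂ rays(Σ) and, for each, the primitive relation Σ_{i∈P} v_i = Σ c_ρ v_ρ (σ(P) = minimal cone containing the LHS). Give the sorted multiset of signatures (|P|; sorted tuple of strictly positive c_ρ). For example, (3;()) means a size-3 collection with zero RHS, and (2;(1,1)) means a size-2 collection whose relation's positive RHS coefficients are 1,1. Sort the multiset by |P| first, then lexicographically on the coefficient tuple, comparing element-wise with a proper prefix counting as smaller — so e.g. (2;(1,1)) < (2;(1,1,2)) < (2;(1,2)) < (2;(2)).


12 collections generate NE(X_Σ); each relation:

  • {0,6}:  v_{0} + v_{6} = 0  ⇒ sig = (2;())
  • {7,8}:  v_{7} + v_{8} = 0  ⇒ sig = (2;())
  • {2,4}:  v_{2} + v_{4} = v_{6} + v_{7}  ⇒ sig = (2;(1,1))
  • {3,5}:  v_{3} + v_{5} = v_{6} + v_{7}  ⇒ sig = (2;(1,1))
  • {0,3}:  v_{0} + v_{3} = v_{1} + v_{2} + v_{7}  ⇒ sig = (2;(1,1,1))
  • {0,4}:  v_{0} + v_{4} = v_{1} + v_{5} + v_{7}  ⇒ sig = (2;(1,1,1))
  • {3,8}:  v_{3} + v_{8} = v_{1} + v_{2} + v_{6}  ⇒ sig = (2;(1,1,1))
  • {4,8}:  v_{4} + v_{8} = v_{1} + v_{5} + v_{6}  ⇒ sig = (2;(1,1,1))
  • {3,4}:  v_{3} + v_{4} = v_{1} + 2·v_{6} + 2·v_{7}  ⇒ sig = (2;(1,2,2))
  • {1,2,5}:  v_{1} + v_{2} + v_{5} = 0  ⇒ sig = (3;())
  • {1,2,6,7}:  v_{1} + v_{2} + v_{6} + v_{7} = v_{3}  ⇒ sig = (4;(1))
  • {1,5,6,7}:  v_{1} + v_{5} + v_{6} + v_{7} = v_{4}  ⇒ sig = (4;(1))

Signatures (|P|; sorted positive RHS coefficients), sorted:
    |P|=2: 9 collections, coeffs (), (), (1,1), (1,1), (1,1,1), (1,1,1), (1,1,1), (1,1,1), (1,2,2)
    |P|=3: 1 collection, coeffs ()
    |P|=4: 2 collections, coeffs (1), (1)


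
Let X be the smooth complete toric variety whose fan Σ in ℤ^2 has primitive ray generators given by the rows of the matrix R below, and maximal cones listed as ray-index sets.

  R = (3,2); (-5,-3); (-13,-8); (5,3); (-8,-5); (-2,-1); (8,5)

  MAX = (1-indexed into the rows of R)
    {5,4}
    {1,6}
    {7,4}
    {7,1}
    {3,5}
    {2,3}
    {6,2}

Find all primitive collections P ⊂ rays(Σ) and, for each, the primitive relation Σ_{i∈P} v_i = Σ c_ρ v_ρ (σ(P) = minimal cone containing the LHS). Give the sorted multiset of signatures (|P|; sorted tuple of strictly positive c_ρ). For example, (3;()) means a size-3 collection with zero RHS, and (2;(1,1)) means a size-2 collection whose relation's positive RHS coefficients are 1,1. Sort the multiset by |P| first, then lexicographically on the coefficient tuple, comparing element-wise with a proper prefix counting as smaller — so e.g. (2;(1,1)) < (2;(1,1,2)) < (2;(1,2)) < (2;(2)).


Minimal non-faces — 14 found among 7 rays, 7 max cones:

  P = {2,4}:  v_{2} + v_{4} = 0  so sig = (2;())
  P = {5,7}:  v_{5} + v_{7} = 0  so sig = (2;())
  P = {1,2}:  v_{1} + v_{2} = v_{6}  so sig = (2;(1))
  P = {1,4}:  v_{1} + v_{4} = v_{7}  so sig = (2;(1))
  P = {1,5}:  v_{1} + v_{5} = v_{2}  so sig = (2;(1))
  P = {2,5}:  v_{2} + v_{5} = v_{3}  so sig = (2;(1))
  P = {2,7}:  v_{2} + v_{7} = v_{1}  so sig = (2;(1))
  P = {3,4}:  v_{3} + v_{4} = v_{5}  so sig = (2;(1))
  P = {3,7}:  v_{3} + v_{7} = v_{2}  so sig = (2;(1))
  P = {4,6}:  v_{4} + v_{6} = v_{1}  so sig = (2;(1))
  P = {1,3}:  v_{1} + v_{3} = 2·v_{2}  so sig = (2;(2))
  P = {5,6}:  v_{5} + v_{6} = 2·v_{2}  so sig = (2;(2))
  P = {6,7}:  v_{6} + v_{7} = 2·v_{1}  so sig = (2;(2))
  P = {3,6}:  v_{3} + v_{6} = 3·v_{2}  so sig = (2;(3))

Sorted signature multiset PRS(X):
[(2;()), (2;()), (2;(1)), (2;(1)), (2;(1)), (2;(1)), (2;(1)), (2;(1)), (2;(1)), (2;(1)), (2;(2)), (2;(2)), (2;(2)), (2;(3))]


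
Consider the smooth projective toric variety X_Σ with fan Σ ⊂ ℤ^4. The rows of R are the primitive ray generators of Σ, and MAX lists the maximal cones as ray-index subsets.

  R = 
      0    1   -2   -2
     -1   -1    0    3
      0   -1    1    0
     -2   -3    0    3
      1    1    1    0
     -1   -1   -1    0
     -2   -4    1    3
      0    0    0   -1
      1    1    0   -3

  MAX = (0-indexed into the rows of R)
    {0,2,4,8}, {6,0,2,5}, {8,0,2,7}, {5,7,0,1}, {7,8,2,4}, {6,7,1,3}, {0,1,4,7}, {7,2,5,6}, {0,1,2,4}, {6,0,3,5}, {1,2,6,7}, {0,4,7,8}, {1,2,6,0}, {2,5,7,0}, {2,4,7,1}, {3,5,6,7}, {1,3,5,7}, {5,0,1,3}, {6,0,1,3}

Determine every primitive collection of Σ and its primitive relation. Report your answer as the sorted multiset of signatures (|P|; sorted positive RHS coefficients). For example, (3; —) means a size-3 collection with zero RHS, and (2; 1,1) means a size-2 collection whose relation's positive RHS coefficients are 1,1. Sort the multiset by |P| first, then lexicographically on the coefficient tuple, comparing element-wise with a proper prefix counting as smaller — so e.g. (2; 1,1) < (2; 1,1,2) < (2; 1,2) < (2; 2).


Δ(Σ) — 9 vertices, 14 min non-faces:

  P = {1,8}:  v_{1} + v_{8} = 0 ; sig = (2; —)
  P = {4,5}:  v_{4} + v_{5} = 0 ; sig = (2; —)
  P = {2,3}:  v_{2} + v_{3} = v_{6} ; sig = (2; 1)
  P = {3,4}:  v_{3} + v_{4} = v_{1} + v_{2} ; sig = (2; 1,1)
  P = {3,8}:  v_{3} + v_{8} = v_{2} + v_{5} ; sig = (2; 1,1)
  P = {5,8}:  v_{5} + v_{8} = v_{0} + v_{2} + v_{7} ; sig = (2; 1,1,1)
  P = {4,6}:  v_{4} + v_{6} = v_{1} + 2·v_{2} ; sig = (2; 1,2)
  P = {6,8}:  v_{6} + v_{8} = 2·v_{2} + v_{5} ; sig = (2; 1,2)
  P = {1,2,5}:  v_{1} + v_{2} + v_{5} = v_{3} ; sig = (3; 1)
  P = {0,6,7}:  v_{0} + v_{6} + v_{7} = v_{2} + 2·v_{5} ; sig = (3; 1,2)
  P = {0,3,7}:  v_{0} + v_{3} + v_{7} = 2·v_{5} ; sig = (3; 2)
  P = {1,5,6}:  v_{1} + v_{5} + v_{6} = 2·v_{3} ; sig = (3; 2)
  P = {0,1,2,7}:  v_{0} + v_{1} + v_{2} + v_{7} = v_{5} ; sig = (4; 1)
  P = {0,2,4,7}:  v_{0} + v_{2} + v_{4} + v_{7} = v_{8} ; sig = (4; 1)

Hence PRS(X_Σ) =
[(2; —), (2; —), (2; 1), (2; 1,1), (2; 1,1), (2; 1,1,1), (2; 1,2), (2; 1,2), (3; 1), (3; 1,2), (3; 2), (3; 2), (4; 1), (4; 1)]


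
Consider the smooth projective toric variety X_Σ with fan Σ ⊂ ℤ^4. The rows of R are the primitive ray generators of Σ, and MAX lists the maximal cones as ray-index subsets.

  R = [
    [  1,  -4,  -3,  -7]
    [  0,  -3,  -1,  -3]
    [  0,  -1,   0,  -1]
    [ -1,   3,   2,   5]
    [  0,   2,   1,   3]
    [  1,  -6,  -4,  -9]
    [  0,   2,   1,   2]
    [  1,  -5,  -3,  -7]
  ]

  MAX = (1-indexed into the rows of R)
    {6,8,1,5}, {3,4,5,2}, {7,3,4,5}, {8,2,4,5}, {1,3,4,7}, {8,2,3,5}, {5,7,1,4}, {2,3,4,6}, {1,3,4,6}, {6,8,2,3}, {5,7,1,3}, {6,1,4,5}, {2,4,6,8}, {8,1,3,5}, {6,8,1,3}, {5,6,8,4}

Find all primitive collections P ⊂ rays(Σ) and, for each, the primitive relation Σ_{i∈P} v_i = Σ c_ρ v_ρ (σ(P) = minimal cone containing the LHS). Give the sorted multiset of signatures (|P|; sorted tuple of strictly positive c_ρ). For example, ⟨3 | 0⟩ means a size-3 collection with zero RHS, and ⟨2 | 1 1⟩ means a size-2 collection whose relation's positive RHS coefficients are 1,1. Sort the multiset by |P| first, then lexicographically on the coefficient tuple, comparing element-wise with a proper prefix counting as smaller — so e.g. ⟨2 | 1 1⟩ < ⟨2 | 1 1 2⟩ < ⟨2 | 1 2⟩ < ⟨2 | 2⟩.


9 collections generate NE(X_Σ); each relation:

  P = {2,7}:  v_{2} + v_{7} = v_{3}  so sig = ⟨2 | 1⟩
  P = {6,7}:  v_{6} + v_{7} = v_{1}  so sig = ⟨2 | 1⟩
  P = {1,2}:  v_{1} + v_{2} = v_{3} + v_{6}  so sig = ⟨2 | 1 1⟩
  P = {7,8}:  v_{7} + v_{8} = v_{1} + v_{3} + v_{5}  so sig = ⟨2 | 1 1 1⟩
  P = {1,4,8}:  v_{1} + v_{4} + v_{8} = v_{6}  so sig = ⟨3 | 1⟩
  P = {3,4,8}:  v_{3} + v_{4} + v_{8} = v_{2}  so sig = ⟨3 | 1⟩
  P = {3,5,6}:  v_{3} + v_{5} + v_{6} = v_{8}  so sig = ⟨3 | 1⟩
  P = {2,5,6}:  v_{2} + v_{5} + v_{6} = v_{4} + 2·v_{8}  so sig = ⟨3 | 1 2⟩
  P = {1,3,4,5}:  v_{1} + v_{3} + v_{4} + v_{5} = 0  so sig = ⟨4 | 0⟩

Sorted signature multiset PRS(X):
{ ⟨2 | 1⟩ ×2,  ⟨2 | 1 1⟩,  ⟨2 | 1 1 1⟩,  ⟨3 | 1⟩ ×3,  ⟨3 | 1 2⟩,  ⟨4 | 0⟩ }


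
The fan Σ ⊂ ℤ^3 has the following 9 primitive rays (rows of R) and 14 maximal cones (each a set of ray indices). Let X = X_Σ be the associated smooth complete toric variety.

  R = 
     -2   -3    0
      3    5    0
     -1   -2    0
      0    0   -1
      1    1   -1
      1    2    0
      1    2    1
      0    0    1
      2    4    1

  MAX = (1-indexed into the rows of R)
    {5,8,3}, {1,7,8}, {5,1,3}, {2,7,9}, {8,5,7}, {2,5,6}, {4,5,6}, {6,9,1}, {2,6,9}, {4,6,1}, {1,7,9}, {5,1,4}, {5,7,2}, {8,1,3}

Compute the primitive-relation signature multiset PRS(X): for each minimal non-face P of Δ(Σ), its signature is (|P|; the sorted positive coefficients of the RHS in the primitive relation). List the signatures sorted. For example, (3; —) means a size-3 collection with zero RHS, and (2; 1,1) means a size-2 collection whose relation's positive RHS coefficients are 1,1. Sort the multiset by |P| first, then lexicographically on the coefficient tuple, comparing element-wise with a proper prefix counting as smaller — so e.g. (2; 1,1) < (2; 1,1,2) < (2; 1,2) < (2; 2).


Minimal non-faces — 18 found among 9 rays, 14 max cones:

  • {3,6}:  v_{3} + v_{6} = 0  ⟹  sig = (2; —)
  • {4,8}:  v_{4} + v_{8} = 0  ⟹  sig = (2; —)
  • {1,2}:  v_{1} + v_{2} = v_{6}  ⟹  sig = (2; 1)
  • {3,7}:  v_{3} + v_{7} = v_{8}  ⟹  sig = (2; 1)
  • {3,9}:  v_{3} + v_{9} = v_{7}  ⟹  sig = (2; 1)
  • {4,7}:  v_{4} + v_{7} = v_{6}  ⟹  sig = (2; 1)
  • {5,9}:  v_{5} + v_{9} = v_{2}  ⟹  sig = (2; 1)
  • {6,7}:  v_{6} + v_{7} = v_{9}  ⟹  sig = (2; 1)
  • {6,8}:  v_{6} + v_{8} = v_{7}  ⟹  sig = (2; 1)
  • {2,3}:  v_{2} + v_{3} = v_{5} + v_{7}  ⟹  sig = (2; 1,1)
  • {3,4}:  v_{3} + v_{4} = v_{1} + v_{5}  ⟹  sig = (2; 1,1)
  • {2,4}:  v_{2} + v_{4} = v_{5} + 2·v_{6}  ⟹  sig = (2; 1,2)
  • {2,8}:  v_{2} + v_{8} = v_{5} + 2·v_{7}  ⟹  sig = (2; 1,2)
  • {4,9}:  v_{4} + v_{9} = 2·v_{6}  ⟹  sig = (2; 2)
  • {8,9}:  v_{8} + v_{9} = 2·v_{7}  ⟹  sig = (2; 2)
  • {1,5,7}:  v_{1} + v_{5} + v_{7} = 0  ⟹  sig = (3; —)
  • {1,5,6}:  v_{1} + v_{5} + v_{6} = v_{4}  ⟹  sig = (3; 1)
  • {1,5,8}:  v_{1} + v_{5} + v_{8} = v_{3}  ⟹  sig = (3; 1)

Signatures (|P|; sorted positive RHS coefficients), sorted:
    |P|=2: 15 collections, coeffs (), (), (1), (1), (1), (1), (1), (1), (1), (1,1), (1,1), (1,2), (1,2), (2), (2)
    |P|=3: 3 collections, coeffs (), (1), (1)
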